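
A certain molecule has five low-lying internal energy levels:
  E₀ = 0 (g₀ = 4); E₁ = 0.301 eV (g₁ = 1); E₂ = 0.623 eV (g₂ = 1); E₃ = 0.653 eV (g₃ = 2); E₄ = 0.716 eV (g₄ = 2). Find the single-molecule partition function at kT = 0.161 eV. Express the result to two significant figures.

Eᵢ/kT = 0, 1.870, 3.870, 4.056, 4.447.
Z = Σ gᵢe^(−Eᵢ/kT) = 4·e^(−0) + 1·e^(−1.870) + 1·e^(−3.870) + 2·e^(−4.056) + 2·e^(−4.447) = 4.000 + 0.1541 + 0.02086 + 0.03464 + 0.02343 = 4.233.

Z = 4.2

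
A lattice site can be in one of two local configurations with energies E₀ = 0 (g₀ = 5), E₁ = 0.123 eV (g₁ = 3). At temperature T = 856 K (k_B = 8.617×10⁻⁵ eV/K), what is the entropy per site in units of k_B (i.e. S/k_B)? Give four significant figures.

1.886

k_BT = 8.617×10⁻⁵ × 856 K = 0.0737615 eV.
Eᵢ/kT = 0, 1.66754.
Z = Σ gᵢe^(−Eᵢ/kT) = 5·e^(−0) + 3·e^(−1.66754) = 5.00000 + 0.566132 = 5.56613.
⟨E⟩ = Σ EᵢPᵢ = 0.0125104 eV.
S/k_B = ln Z + ⟨E⟩/kT = ln(5.56613) + 0.0125104/0.0737615 = 1.71670 + 0.169606 = 1.886.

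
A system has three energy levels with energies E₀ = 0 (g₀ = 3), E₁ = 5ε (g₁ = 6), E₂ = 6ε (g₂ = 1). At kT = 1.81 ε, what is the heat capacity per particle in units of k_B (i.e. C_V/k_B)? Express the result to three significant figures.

Eᵢ/kT = 0, 2.7624, 3.3149.
Z = Σ gᵢe^(−Eᵢ/kT) = 3·e^(−0) + 6·e^(−2.7624) + 1·e^(−3.3149) = 3.0000 + 0.37884 + 0.036338 = 3.4152.
⟨E⟩ = 0.61848 ε, ⟨E²⟩ = 3.1562 ε².
C_V/k_B = (⟨E²⟩ − ⟨E⟩²)/(kT)² = (3.1562 − 0.38252)/3.2761 = 0.847.

0.847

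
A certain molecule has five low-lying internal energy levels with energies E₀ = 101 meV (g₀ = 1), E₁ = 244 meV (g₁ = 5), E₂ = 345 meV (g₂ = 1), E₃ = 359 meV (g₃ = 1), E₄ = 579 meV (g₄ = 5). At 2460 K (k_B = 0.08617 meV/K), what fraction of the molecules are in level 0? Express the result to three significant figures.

k_BT = 0.08617 × 2460 K = 211.98 meV.
Eᵢ/kT = 0.47646, 1.1511, 1.6275, 1.6936, 2.7314.
Z = Σ gᵢe^(−Eᵢ/kT) = 1·e^(−0.47646) + 5·e^(−1.1511) + 1·e^(−1.6275) + 1·e^(−1.6936) + 5·e^(−2.7314) = 0.62098 + 1.5814 + 0.19642 + 0.18386 + 0.32564 = 2.9083.
P₀ = g₀ e^(−E₀/kT) / Z = 0.62098/2.9083 = 0.214.

0.214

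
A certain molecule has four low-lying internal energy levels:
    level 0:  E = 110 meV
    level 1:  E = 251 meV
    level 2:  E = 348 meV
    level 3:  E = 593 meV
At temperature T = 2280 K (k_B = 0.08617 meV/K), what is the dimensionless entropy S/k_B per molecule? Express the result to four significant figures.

k_BT = 0.08617 × 2280 K = 196.468 meV.
Eᵢ/kT = 0.559888, 1.27756, 1.77128, 3.01830.
Z = Σ e^(−Eᵢ/kT) = e^(−0.559888) + e^(−1.27756) + e^(−1.77128) + e^(−3.01830) = 0.571273 + 0.278717 + 0.170115 + 0.0488843 = 1.06899.
⟨E⟩ = Σ EᵢPᵢ = 206.724 meV.
S/k_B = ln Z + ⟨E⟩/kT = ln(1.06899) + 206.724/196.468 = 0.0667143 + 1.05220 = 1.119.

1.119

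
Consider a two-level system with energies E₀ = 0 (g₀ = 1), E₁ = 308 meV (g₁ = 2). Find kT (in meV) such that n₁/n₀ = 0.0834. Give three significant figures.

n₁/n₀ = (g₁/g₀) exp[−(E₁−E₀)/kT] = 0.0834.
⇒ (E₁−E₀)/kT = ln((2/1)/0.0834) = ln(23.981) = 3.1773.
kT = 308 meV / 3.1773 = 96.9 meV.

96.9 meV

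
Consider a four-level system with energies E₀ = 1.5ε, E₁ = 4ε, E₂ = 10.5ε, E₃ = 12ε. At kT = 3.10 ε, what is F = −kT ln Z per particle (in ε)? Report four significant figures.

Eᵢ/kT = 0.483871, 1.29032, 3.38710, 3.87097.
Z = Σ e^(−Eᵢ/kT) = e^(−0.483871) + e^(−1.29032) + e^(−3.38710) + e^(−3.87097) = 0.616393 + 0.275183 + 0.0338066 + 0.0208381 = 0.946221.
F = −kT ln Z = −3.10 × ln(0.946221) = −3.10 × -0.0552791 = 0.1714 ε.

0.1714 ε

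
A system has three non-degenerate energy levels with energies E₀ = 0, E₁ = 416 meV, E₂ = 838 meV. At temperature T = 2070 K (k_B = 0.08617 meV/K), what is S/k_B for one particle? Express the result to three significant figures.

k_BT = 0.08617 × 2070 K = 178.37 meV.
Eᵢ/kT = 0, 2.3322, 4.6981.
Z = Σ e^(−Eᵢ/kT) = e^(−0) + e^(−2.3322) + e^(−4.6981) = 1.0000 + 0.097082 + 0.0091126 = 1.1062.
⟨E⟩ = Σ EᵢPᵢ = 43.412 meV.
S/k_B = ln Z + ⟨E⟩/kT = ln(1.1062) + 43.412/178.37 = 0.10093 + 0.24338 = 0.344.

0.344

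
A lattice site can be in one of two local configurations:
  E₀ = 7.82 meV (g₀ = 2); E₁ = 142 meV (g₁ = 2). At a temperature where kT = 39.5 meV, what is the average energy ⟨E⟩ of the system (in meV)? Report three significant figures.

Eᵢ/kT = 0.19797, 3.5949.
Z = Σ gᵢe^(−Eᵢ/kT) = 2·e^(−0.19797) + 2·e^(−3.5949) = 1.6408 + 0.054927 = 1.6957.
⟨E⟩ = Σ Eᵢ gᵢe^(−Eᵢ/kT) / Z = (7.82·1.6408 + 142·0.054927) / 1.6957 = 12.2 meV.

12.2 meV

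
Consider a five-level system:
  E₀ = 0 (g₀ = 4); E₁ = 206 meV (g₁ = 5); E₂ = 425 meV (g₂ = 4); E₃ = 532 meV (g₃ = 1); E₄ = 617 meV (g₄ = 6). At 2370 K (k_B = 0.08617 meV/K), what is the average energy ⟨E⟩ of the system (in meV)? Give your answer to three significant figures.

121 meV

k_BT = 0.08617 × 2370 K = 204.22 meV.
Eᵢ/kT = 0, 1.0087, 2.0811, 2.6050, 3.0213.
Z = Σ gᵢe^(−Eᵢ/kT) = 4·e^(−0) + 5·e^(−1.0087) + 4·e^(−2.0811) + 1·e^(−2.6050) + 6·e^(−3.0213) = 4.0000 + 1.8235 + 0.49917 + 0.073903 + 0.29243 = 6.6890.
⟨E⟩ = Σ Eᵢ gᵢe^(−Eᵢ/kT) / Z = (0·4.0000 + 206·1.8235 + 425·0.49917 + 532·0.073903 + 617·0.29243) / 6.6890 = 121 meV.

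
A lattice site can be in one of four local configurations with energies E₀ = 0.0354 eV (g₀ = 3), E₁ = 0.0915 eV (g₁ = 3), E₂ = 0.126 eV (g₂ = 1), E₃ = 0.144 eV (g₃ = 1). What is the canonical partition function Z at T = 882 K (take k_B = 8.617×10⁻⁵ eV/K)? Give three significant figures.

Z = 3.12

k_BT = 8.617×10⁻⁵ × 882 K = 0.076002 eV.
Eᵢ/kT = 0.46578, 1.2039, 1.6579, 1.8947.
Z = Σ gᵢe^(−Eᵢ/kT) = 3·e^(−0.46578) + 3·e^(−1.2039) + 1·e^(−1.6579) + 1·e^(−1.8947) = 1.8829 + 0.90007 + 0.19054 + 0.15036 = 3.1239.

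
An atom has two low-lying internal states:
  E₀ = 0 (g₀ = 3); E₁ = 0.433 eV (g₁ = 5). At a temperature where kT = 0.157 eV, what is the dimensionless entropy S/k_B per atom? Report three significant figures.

1.46

Eᵢ/kT = 0, 2.7580.
Z = Σ gᵢe^(−Eᵢ/kT) = 3·e^(−0) + 5·e^(−2.7580) = 3.0000 + 0.31709 = 3.3171.
⟨E⟩ = Σ EᵢPᵢ = 0.041392 eV.
S/k_B = ln Z + ⟨E⟩/kT = ln(3.3171) + 0.041392/0.157 = 1.1991 + 0.26364 = 1.46.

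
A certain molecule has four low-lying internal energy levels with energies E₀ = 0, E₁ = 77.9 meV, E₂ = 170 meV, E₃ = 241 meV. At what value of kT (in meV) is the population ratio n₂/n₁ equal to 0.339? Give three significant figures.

n₂/n₁ = exp[−(E₂−E₁)/kT] = 0.339.
⇒ (E₂−E₁)/kT = ln(1/0.339) = ln(2.9499) = 1.0818.
kT = 92.1 meV / 1.0818 = 85.1 meV.

85.1 meV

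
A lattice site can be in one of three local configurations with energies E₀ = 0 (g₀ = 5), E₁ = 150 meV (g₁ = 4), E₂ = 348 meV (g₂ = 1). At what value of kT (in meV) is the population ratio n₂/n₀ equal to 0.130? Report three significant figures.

808 meV

n₂/n₀ = (g₂/g₀) exp[−(E₂−E₀)/kT] = 0.130.
⇒ (E₂−E₀)/kT = ln((1/5)/0.130) = ln(1.5385) = 0.43081.
kT = 348 meV / 0.43081 = 808 meV.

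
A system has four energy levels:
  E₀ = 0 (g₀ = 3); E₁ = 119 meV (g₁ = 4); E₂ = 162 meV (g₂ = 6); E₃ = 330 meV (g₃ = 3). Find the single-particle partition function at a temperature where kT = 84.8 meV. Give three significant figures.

Z = 4.93

Eᵢ/kT = 0, 1.4033, 1.9104, 3.8915.
Z = Σ gᵢe^(−Eᵢ/kT) = 3·e^(−0) + 4·e^(−1.4033) + 6·e^(−1.9104) + 3·e^(−3.8915) = 3.0000 + 0.98314 + 0.88813 + 0.061244 = 4.9325.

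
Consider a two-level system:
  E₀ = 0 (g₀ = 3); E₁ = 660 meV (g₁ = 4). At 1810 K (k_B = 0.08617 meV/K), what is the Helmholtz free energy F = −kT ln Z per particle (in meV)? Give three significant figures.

k_BT = 0.08617 × 1810 K = 155.97 meV.
Eᵢ/kT = 0, 4.2316.
Z = Σ gᵢe^(−Eᵢ/kT) = 3·e^(−0) + 4·e^(−4.2316) = 3.0000 + 0.058117 = 3.0581.
F = −kT ln Z = −155.97 × ln(3.0581) = −155.97 × 1.1178 = -174 meV.

-174 meV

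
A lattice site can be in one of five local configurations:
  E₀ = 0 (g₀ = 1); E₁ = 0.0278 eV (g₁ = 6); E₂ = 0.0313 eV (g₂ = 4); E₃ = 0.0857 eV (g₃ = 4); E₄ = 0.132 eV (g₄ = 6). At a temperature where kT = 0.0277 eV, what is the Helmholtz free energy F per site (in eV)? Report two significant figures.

Eᵢ/kT = 0, 1.004, 1.130, 3.094, 4.765.
Z = Σ gᵢe^(−Eᵢ/kT) = 1·e^(−0) + 6·e^(−1.004) + 4·e^(−1.130) + 4·e^(−3.094) + 6·e^(−4.765) = 1.000 + 2.198 + 1.292 + 0.1813 + 0.05114 = 4.722.
F = −kT ln Z = −0.0277 × ln(4.722) = −0.0277 × 1.552 = -0.043 eV.

-0.043 eV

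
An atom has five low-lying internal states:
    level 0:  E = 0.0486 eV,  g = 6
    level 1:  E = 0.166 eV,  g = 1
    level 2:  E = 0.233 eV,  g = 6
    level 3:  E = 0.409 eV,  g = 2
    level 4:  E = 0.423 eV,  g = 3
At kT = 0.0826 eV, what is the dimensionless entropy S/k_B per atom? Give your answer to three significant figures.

2.23

Eᵢ/kT = 0.58838, 2.0097, 2.8208, 4.9516, 5.1211.
Z = Σ gᵢe^(−Eᵢ/kT) = 6·e^(−0.58838) + 1·e^(−2.0097) + 6·e^(−2.8208) + 2·e^(−4.9516) + 3·e^(−5.1211) = 3.3314 + 0.13403 + 0.35735 + 0.014144 + 0.017908 = 3.8548.
⟨E⟩ = Σ EᵢPᵢ = 0.072838 eV.
S/k_B = ln Z + ⟨E⟩/kT = ln(3.8548) + 0.072838/0.0826 = 1.3493 + 0.88182 = 2.23.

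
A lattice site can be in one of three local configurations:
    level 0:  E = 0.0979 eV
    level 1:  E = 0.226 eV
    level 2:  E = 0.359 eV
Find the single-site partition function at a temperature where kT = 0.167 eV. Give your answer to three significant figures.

Eᵢ/kT = 0.58623, 1.3533, 2.1497.
Z = Σ e^(−Eᵢ/kT) = e^(−0.58623) + e^(−1.3533) + e^(−2.1497) = 0.55642 + 0.25839 + 0.11652 = 0.93133.

Z = 0.931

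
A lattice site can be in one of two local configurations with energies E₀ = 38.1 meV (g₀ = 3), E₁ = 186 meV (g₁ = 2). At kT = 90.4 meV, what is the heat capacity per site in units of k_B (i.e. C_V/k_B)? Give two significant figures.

Eᵢ/kT = 0.4215, 2.058.
Z = Σ gᵢe^(−Eᵢ/kT) = 3·e^(−0.4215) + 2·e^(−2.058) = 1.968 + 0.2554 = 2.223.
⟨E⟩ = 55.10 meV, ⟨E²⟩ = 5260 meV².
C_V/k_B = (⟨E²⟩ − ⟨E⟩²)/(kT)² = (5260 − 3036)/8172 = 0.27.

0.27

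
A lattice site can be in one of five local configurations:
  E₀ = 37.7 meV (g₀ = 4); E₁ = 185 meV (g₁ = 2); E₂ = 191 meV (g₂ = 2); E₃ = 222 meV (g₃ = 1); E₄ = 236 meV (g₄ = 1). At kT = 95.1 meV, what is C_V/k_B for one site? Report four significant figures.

Eᵢ/kT = 0.396425, 1.94532, 2.00841, 2.33438, 2.48160.
Z = Σ gᵢe^(−Eᵢ/kT) = 4·e^(−0.396425) + 2·e^(−1.94532) + 2·e^(−2.00841) + 1·e^(−2.33438) + 1·e^(−2.48160) = 2.69088 + 0.285883 + 0.268404 + 0.0968705 + 0.0836093 = 3.42565.
⟨E⟩ = 72.0554 meV, ⟨E²⟩ = 9583.99 meV².
C_V/k_B = (⟨E²⟩ − ⟨E⟩²)/(kT)² = (9583.99 − 5191.98)/9044.01 = 0.4856.

0.4856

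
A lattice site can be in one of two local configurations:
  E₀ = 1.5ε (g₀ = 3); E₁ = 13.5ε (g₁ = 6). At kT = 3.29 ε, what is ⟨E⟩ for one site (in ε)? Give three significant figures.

2.09 ε

Eᵢ/kT = 0.45593, 4.1033.
Z = Σ gᵢe^(−Eᵢ/kT) = 3·e^(−0.45593) + 6·e^(−4.1033) = 1.9016 + 0.099108 = 2.0007.
⟨E⟩ = Σ Eᵢ gᵢe^(−Eᵢ/kT) / Z = (1.5·1.9016 + 13.5·0.099108) / 2.0007 = 2.09 ε.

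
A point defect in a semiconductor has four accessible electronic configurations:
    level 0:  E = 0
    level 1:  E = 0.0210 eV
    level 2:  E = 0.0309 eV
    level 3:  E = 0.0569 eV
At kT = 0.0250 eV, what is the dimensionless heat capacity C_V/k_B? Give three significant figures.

0.428

Eᵢ/kT = 0, 0.84000, 1.2360, 2.2760.
Z = Σ e^(−Eᵢ/kT) = e^(−0) + e^(−0.84000) + e^(−1.2360) + e^(−2.2760) = 1.0000 + 0.43171 + 0.29054 + 0.10269 = 1.8249.
⟨E⟩ = 0.013089 eV, ⟨E²⟩ = 0.00043853 eV².
C_V/k_B = (⟨E²⟩ − ⟨E⟩²)/(kT)² = (0.00043853 − 0.00017132)/0.00062500 = 0.428.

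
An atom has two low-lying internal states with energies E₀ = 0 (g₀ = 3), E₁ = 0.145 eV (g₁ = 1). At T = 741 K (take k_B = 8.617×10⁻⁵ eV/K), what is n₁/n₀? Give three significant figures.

k_BT = 8.617×10⁻⁵ × 741 K = 0.063852 eV.
n₁/n₀ = (g₁/g₀) exp[−(E₁−E₀)/kT] = (1/3) × exp(−(0.145 eV)/(0.063852 eV)) = (1/3) × exp(-2.2709) = 0.0344.

0.0344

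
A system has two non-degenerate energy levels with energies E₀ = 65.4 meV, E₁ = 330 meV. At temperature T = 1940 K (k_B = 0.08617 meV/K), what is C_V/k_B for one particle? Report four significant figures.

0.3542

k_BT = 0.08617 × 1940 K = 167.170 meV.
Eᵢ/kT = 0.391219, 1.97404.
Z = Σ e^(−Eᵢ/kT) = e^(−0.391219) + e^(−1.97404) = 0.676232 + 0.138895 = 0.815127.
⟨E⟩ = 110.487 meV, ⟨E²⟩ = 22104.6 meV².
C_V/k_B = (⟨E²⟩ − ⟨E⟩²)/(kT)² = (22104.6 − 12207.4)/27945.8 = 0.3542.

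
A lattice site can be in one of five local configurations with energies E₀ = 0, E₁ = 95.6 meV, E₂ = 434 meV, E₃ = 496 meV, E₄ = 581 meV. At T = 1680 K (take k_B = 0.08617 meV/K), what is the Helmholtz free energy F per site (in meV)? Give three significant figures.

k_BT = 0.08617 × 1680 K = 144.77 meV.
Eᵢ/kT = 0, 0.66036, 2.9979, 3.4261, 4.0133.
Z = Σ e^(−Eᵢ/kT) = e^(−0) + e^(−0.66036) + e^(−2.9979) + e^(−3.4261) + e^(−4.0133) = 1.0000 + 0.51667 + 0.049892 + 0.032513 + 0.018074 = 1.6171.
F = −kT ln Z = −144.77 × ln(1.6171) = −144.77 × 0.48063 = -69.6 meV.

-69.6 meV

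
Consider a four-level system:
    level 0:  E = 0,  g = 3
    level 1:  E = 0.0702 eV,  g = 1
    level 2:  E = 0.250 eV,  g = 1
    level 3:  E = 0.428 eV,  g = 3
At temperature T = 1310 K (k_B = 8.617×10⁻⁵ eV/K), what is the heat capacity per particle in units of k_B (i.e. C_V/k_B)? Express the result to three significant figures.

k_BT = 8.617×10⁻⁵ × 1310 K = 0.11288 eV.
Eᵢ/kT = 0, 0.62190, 2.2147, 3.7916.
Z = Σ gᵢe^(−Eᵢ/kT) = 3·e^(−0) + 1·e^(−0.62190) + 1·e^(−2.2147) + 3·e^(−3.7916) = 3.0000 + 0.53692 + 0.10919 + 0.067678 = 3.7138.
⟨E⟩ = 0.025299 eV, ⟨E²⟩ = 0.0058883 eV².
C_V/k_B = (⟨E²⟩ − ⟨E⟩²)/(kT)² = (0.0058883 − 0.00064004)/0.012742 = 0.412.

0.412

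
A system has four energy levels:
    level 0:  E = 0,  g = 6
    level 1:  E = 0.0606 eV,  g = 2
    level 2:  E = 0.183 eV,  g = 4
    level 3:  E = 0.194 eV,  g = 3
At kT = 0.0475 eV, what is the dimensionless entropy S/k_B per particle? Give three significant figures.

2.09

Eᵢ/kT = 0, 1.2758, 3.8526, 4.0842.
Z = Σ gᵢe^(−Eᵢ/kT) = 6·e^(−0) + 2·e^(−1.2758) + 4·e^(−3.8526) + 3·e^(−4.0842) = 6.0000 + 0.55842 + 0.084898 + 0.050510 = 6.6938.
⟨E⟩ = Σ EᵢPᵢ = 0.0088403 eV.
S/k_B = ln Z + ⟨E⟩/kT = ln(6.6938) + 0.0088403/0.0475 = 1.9012 + 0.18611 = 2.09.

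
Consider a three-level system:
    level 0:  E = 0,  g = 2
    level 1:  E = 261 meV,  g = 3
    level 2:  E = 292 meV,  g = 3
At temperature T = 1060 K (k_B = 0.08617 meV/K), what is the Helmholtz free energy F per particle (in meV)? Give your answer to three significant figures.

-75.9 meV

k_BT = 0.08617 × 1060 K = 91.340 meV.
Eᵢ/kT = 0, 2.8575, 3.1968.
Z = Σ gᵢe^(−Eᵢ/kT) = 2·e^(−0) + 3·e^(−2.8575) + 3·e^(−3.1968) = 2.0000 + 0.17224 + 0.12268 = 2.2949.
F = −kT ln Z = −91.340 × ln(2.2949) = −91.340 × 0.83069 = -75.9 meV.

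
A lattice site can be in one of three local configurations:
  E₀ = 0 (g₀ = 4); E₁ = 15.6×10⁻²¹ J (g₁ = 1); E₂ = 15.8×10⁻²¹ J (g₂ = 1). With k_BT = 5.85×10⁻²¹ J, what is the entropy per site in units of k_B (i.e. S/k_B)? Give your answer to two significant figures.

1.5

Eᵢ/kT = 0, 2.667, 2.701.
Z = Σ gᵢe^(−Eᵢ/kT) = 4·e^(−0) + 1·e^(−2.667) + 1·e^(−2.701) = 4.000 + 0.06946 + 0.06714 = 4.137.
⟨E⟩ = Σ EᵢPᵢ = 0.5183 ×10⁻²¹ J.
S/k_B = ln Z + ⟨E⟩/kT = ln(4.137) + 0.5183/5.85 = 1.420 + 0.08860 = 1.5.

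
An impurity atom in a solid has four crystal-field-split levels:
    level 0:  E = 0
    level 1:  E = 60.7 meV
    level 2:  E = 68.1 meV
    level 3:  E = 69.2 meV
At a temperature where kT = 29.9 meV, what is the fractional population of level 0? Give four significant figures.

Eᵢ/kT = 0, 2.03010, 2.27759, 2.31438.
Z = Σ e^(−Eᵢ/kT) = e^(−0) + e^(−2.03010) + e^(−2.27759) + e^(−2.31438) = 1.00000 + 0.131322 + 0.102531 + 0.0988274 = 1.33268.
P₀ = e^(−E₀/kT) / Z = 1.00000/1.33268 = 0.7504.

0.7504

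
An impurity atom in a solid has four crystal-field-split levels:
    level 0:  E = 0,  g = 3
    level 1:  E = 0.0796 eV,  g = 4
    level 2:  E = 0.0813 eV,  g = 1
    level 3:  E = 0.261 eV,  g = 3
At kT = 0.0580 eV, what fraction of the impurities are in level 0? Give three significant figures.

Eᵢ/kT = 0, 1.3724, 1.4017, 4.5000.
Z = Σ gᵢe^(−Eᵢ/kT) = 3·e^(−0) + 4·e^(−1.3724) + 1·e^(−1.4017) + 3·e^(−4.5000) = 3.0000 + 1.0140 + 0.24618 + 0.033327 = 4.2935.
P₀ = g₀ e^(−E₀/kT) / Z = 3.0000/4.2935 = 0.699.

0.699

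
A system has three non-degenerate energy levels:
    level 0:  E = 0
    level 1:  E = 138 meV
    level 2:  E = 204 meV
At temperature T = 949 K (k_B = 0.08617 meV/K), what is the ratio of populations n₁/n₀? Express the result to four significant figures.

k_BT = 0.08617 × 949 K = 81.7753 meV.
n₁/n₀ = exp[−(E₁−E₀)/kT] = exp(−(138 meV)/(81.7753 meV)) = exp(-1.68755) = 0.1850.

0.1850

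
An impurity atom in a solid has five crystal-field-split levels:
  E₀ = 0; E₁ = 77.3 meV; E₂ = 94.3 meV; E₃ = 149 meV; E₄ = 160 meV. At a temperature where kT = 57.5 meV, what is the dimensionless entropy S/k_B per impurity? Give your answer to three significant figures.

1.11

Eᵢ/kT = 0, 1.3443, 1.6400, 2.5913, 2.7826.
Z = Σ e^(−Eᵢ/kT) = e^(−0) + e^(−1.3443) + e^(−1.6400) + e^(−2.5913) + e^(−2.7826) = 1.0000 + 0.26072 + 0.19398 + 0.074923 + 0.061877 = 1.5915.
⟨E⟩ = Σ EᵢPᵢ = 37.392 meV.
S/k_B = ln Z + ⟨E⟩/kT = ln(1.5915) + 37.392/57.5 = 0.46468 + 0.65030 = 1.11.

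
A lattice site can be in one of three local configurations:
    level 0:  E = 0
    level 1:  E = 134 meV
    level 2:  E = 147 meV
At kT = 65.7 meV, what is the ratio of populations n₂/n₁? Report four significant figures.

n₂/n₁ = exp[−(E₂−E₁)/kT] = exp(−(13 meV)/(65.7 meV)) = exp(-0.197869) = 0.8205.

0.8205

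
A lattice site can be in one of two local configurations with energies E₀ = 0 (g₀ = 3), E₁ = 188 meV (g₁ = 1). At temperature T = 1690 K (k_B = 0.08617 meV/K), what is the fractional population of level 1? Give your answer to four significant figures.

0.08397

k_BT = 0.08617 × 1690 K = 145.627 meV.
Eᵢ/kT = 0, 1.29097.
Z = Σ gᵢe^(−Eᵢ/kT) = 3·e^(−0) + 1·e^(−1.29097) = 3.00000 + 0.275004 = 3.27500.
P₁ = g₁ e^(−E₁/kT) / Z = 0.275004/3.27500 = 0.08397.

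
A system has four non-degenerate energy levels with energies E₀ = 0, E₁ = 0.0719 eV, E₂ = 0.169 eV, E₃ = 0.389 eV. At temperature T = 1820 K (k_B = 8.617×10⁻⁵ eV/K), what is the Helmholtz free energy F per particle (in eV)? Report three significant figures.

k_BT = 8.617×10⁻⁵ × 1820 K = 0.15683 eV.
Eᵢ/kT = 0, 0.45846, 1.0776, 2.4804.
Z = Σ e^(−Eᵢ/kT) = e^(−0) + e^(−0.45846) + e^(−1.0776) + e^(−2.4804) = 1.0000 + 0.63226 + 0.34041 + 0.083710 = 2.0564.
F = −kT ln Z = −0.15683 × ln(2.0564) = −0.15683 × 0.72096 = -0.113 eV.

-0.113 eV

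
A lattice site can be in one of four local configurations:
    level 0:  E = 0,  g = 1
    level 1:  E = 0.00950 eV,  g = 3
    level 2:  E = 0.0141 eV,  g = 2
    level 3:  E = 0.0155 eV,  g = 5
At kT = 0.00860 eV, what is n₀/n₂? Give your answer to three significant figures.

n₀/n₂ = (g₀/g₂) exp[−(E₀−E₂)/kT] = (1/2) × exp(−(-0.0141 eV)/(0.00860 eV)) = (1/2) × exp(1.6395) = 2.58.

2.58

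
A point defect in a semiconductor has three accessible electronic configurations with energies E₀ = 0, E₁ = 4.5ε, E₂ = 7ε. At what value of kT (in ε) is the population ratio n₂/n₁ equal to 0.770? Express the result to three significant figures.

9.57 ε

n₂/n₁ = exp[−(E₂−E₁)/kT] = 0.770.
⇒ (E₂−E₁)/kT = ln(1/0.770) = ln(1.2987) = 0.26136.
kT = 2.5ε / 0.26136 = 9.57 ε.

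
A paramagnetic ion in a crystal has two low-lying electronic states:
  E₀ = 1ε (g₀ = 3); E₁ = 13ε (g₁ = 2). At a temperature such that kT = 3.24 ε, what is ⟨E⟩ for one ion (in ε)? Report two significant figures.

Eᵢ/kT = 0.3086, 4.012.
Z = Σ gᵢe^(−Eᵢ/kT) = 3·e^(−0.3086) + 2·e^(−4.012) = 2.203 + 0.03619 = 2.239.
⟨E⟩ = Σ Eᵢ gᵢe^(−Eᵢ/kT) / Z = (1·2.203 + 13·0.03619) / 2.239 = 1.2 ε.

1.2 ε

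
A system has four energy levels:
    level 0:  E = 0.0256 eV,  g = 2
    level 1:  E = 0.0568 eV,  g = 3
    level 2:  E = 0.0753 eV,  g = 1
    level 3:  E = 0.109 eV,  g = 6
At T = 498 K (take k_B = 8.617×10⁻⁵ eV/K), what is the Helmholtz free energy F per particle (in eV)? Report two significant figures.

k_BT = 8.617×10⁻⁵ × 498 K = 0.04291 eV.
Eᵢ/kT = 0.5966, 1.324, 1.755, 2.540.
Z = Σ gᵢe^(−Eᵢ/kT) = 2·e^(−0.5966) + 3·e^(−1.324) + 1·e^(−1.755) + 6·e^(−2.540) = 1.101 + 0.7982 + 0.1729 + 0.4732 = 2.545.
F = −kT ln Z = −0.04291 × ln(2.545) = −0.04291 × 0.9341 = -0.040 eV.

-0.040 eV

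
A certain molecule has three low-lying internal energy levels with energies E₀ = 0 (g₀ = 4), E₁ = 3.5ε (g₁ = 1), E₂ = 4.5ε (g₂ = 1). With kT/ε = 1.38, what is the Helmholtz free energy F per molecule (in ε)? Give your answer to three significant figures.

-1.95 ε

Eᵢ/kT = 0, 2.5362, 3.2609.
Z = Σ gᵢe^(−Eᵢ/kT) = 4·e^(−0) + 1·e^(−2.5362) + 1·e^(−3.2609) = 4.0000 + 0.079167 + 0.038354 = 4.1175.
F = −kT ln Z = −1.38 × ln(4.1175) = −1.38 × 1.4152 = -1.95 ε.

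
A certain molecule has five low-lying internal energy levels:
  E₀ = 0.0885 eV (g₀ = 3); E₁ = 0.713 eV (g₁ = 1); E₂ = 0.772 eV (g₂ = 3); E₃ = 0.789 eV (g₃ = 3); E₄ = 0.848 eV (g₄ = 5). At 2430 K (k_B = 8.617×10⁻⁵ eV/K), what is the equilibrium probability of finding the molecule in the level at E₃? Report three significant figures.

0.0311

k_BT = 8.617×10⁻⁵ × 2430 K = 0.20939 eV.
Eᵢ/kT = 0.42266, 3.4051, 3.6869, 3.7681, 4.0499.
Z = Σ gᵢe^(−Eᵢ/kT) = 3·e^(−0.42266) + 1·e^(−3.4051) + 3·e^(−3.6869) + 3·e^(−3.7681) + 5·e^(−4.0499) = 1.9659 + 0.033203 + 0.075149 + 0.069288 + 0.087121 = 2.2307.
P₃ = g₃ e^(−E₃/kT) / Z = 0.069288/2.2307 = 0.0311.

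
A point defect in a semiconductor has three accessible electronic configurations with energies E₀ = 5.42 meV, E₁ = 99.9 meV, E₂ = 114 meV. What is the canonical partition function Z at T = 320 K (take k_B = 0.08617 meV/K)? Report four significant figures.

Z = 0.8643

k_BT = 0.08617 × 320 K = 27.5744 meV.
Eᵢ/kT = 0.196559, 3.62293, 4.13427.
Z = Σ e^(−Eᵢ/kT) = e^(−0.196559) + e^(−3.62293) + e^(−4.13427) = 0.821553 + 0.0267043 + 0.0160144 = 0.864272.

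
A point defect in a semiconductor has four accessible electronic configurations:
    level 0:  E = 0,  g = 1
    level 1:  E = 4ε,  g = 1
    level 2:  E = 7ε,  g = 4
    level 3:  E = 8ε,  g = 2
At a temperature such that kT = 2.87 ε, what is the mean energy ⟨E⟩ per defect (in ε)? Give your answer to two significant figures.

Eᵢ/kT = 0, 1.394, 2.439, 2.787.
Z = Σ gᵢe^(−Eᵢ/kT) = 1·e^(−0) + 1·e^(−1.394) + 4·e^(−2.439) + 2·e^(−2.787) = 1.000 + 0.2481 + 0.3490 + 0.1232 = 1.720.
⟨E⟩ = Σ Eᵢ gᵢe^(−Eᵢ/kT) / Z = (0·1.000 + 4·0.2481 + 7·0.3490 + 8·0.1232) / 1.720 = 2.6 ε.

2.6 ε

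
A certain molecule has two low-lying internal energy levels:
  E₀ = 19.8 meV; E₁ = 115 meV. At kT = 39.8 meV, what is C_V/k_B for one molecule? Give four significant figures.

0.4392

Eᵢ/kT = 0.497487, 2.88945.
Z = Σ e^(−Eᵢ/kT) = e^(−0.497487) + e^(−2.88945) = 0.608057 + 0.0556068 = 0.663664.
⟨E⟩ = 27.7766 meV, ⟨E²⟩ = 1467.28 meV².
C_V/k_B = (⟨E²⟩ − ⟨E⟩²)/(kT)² = (1467.28 − 771.540)/1584.04 = 0.4392.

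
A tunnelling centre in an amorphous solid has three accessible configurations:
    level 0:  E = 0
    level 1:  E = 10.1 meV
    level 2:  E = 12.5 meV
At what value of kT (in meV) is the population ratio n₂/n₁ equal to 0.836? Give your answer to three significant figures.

n₂/n₁ = exp[−(E₂−E₁)/kT] = 0.836.
⇒ (E₂−E₁)/kT = ln(1/0.836) = ln(1.1962) = 0.17915.
kT = 2.4 meV / 0.17915 = 13.4 meV.

13.4 meV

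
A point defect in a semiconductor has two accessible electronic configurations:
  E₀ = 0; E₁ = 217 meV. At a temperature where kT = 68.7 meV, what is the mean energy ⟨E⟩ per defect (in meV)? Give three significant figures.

Eᵢ/kT = 0, 3.1587.
Z = Σ e^(−Eᵢ/kT) = e^(−0) + e^(−3.1587) = 1.0000 + 0.042481 = 1.0425.
⟨E⟩ = Σ Eᵢ e^(−Eᵢ/kT) / Z = (0·1.0000 + 217·0.042481) / 1.0425 = 8.84 meV.

8.84 meV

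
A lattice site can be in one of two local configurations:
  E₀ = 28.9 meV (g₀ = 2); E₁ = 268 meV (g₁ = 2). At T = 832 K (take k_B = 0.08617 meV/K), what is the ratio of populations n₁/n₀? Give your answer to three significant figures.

0.0356

k_BT = 0.08617 × 832 K = 71.693 meV.
n₁/n₀ = (g₁/g₀) exp[−(E₁−E₀)/kT] = (2/2) × exp(−(239.1 meV)/(71.693 meV)) = (2/2) × exp(-3.3351) = 0.0356.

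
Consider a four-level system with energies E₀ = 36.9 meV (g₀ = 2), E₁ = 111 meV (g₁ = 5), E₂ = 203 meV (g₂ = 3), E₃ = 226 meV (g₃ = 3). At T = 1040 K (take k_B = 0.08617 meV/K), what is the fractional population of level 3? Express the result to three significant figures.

0.0724

k_BT = 0.08617 × 1040 K = 89.617 meV.
Eᵢ/kT = 0.41175, 1.2386, 2.2652, 2.5218.
Z = Σ gᵢe^(−Eᵢ/kT) = 2·e^(−0.41175) + 5·e^(−1.2386) + 3·e^(−2.2652) + 3·e^(−2.5218) = 1.3250 + 1.4489 + 0.31143 + 0.24094 = 3.3263.
P₃ = g₃ e^(−E₃/kT) / Z = 0.24094/3.3263 = 0.0724.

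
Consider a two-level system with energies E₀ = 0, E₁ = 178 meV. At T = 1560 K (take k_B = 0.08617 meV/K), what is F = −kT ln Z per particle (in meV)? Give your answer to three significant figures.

k_BT = 0.08617 × 1560 K = 134.43 meV.
Eᵢ/kT = 0, 1.3241.
Z = Σ e^(−Eᵢ/kT) = e^(−0) + e^(−1.3241) = 1.0000 + 0.26604 = 1.2660.
F = −kT ln Z = −134.43 × ln(1.2660) = −134.43 × 0.23586 = -31.7 meV.

-31.7 meV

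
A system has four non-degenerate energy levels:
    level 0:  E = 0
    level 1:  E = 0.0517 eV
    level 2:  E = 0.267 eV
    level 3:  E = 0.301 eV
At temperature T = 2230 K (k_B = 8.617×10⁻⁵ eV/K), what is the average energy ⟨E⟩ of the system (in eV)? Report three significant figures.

0.0760 eV

k_BT = 8.617×10⁻⁵ × 2230 K = 0.19216 eV.
Eᵢ/kT = 0, 0.26905, 1.3895, 1.5664.
Z = Σ e^(−Eᵢ/kT) = e^(−0) + e^(−0.26905) + e^(−1.3895) + e^(−1.5664) = 1.0000 + 0.76411 + 0.24920 + 0.20880 = 2.2221.
⟨E⟩ = Σ Eᵢ e^(−Eᵢ/kT) / Z = (0·1.0000 + 0.0517·0.76411 + 0.267·0.24920 + 0.301·0.20880) / 2.2221 = 0.0760 eV.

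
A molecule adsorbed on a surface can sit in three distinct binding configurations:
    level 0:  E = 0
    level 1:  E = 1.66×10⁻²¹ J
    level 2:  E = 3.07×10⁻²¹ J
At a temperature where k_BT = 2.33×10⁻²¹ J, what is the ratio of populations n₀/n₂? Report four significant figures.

n₀/n₂ = exp[−(E₀−E₂)/kT] = exp(−(-3.07 ×10⁻²¹ J)/(2.33 ×10⁻²¹ J)) = exp(1.31760) = 3.734.

3.734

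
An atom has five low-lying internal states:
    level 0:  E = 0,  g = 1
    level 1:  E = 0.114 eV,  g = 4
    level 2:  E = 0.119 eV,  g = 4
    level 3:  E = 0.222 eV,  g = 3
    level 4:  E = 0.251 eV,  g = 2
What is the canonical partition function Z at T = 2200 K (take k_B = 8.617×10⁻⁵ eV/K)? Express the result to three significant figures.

Z = 6.79

k_BT = 8.617×10⁻⁵ × 2200 K = 0.18957 eV.
Eᵢ/kT = 0, 0.60136, 0.62774, 1.1711, 1.3240.
Z = Σ gᵢe^(−Eᵢ/kT) = 1·e^(−0) + 4·e^(−0.60136) + 4·e^(−0.62774) + 3·e^(−1.1711) + 2·e^(−1.3240) = 1.0000 + 2.1923 + 2.1352 + 0.93008 + 0.53214 = 6.7897.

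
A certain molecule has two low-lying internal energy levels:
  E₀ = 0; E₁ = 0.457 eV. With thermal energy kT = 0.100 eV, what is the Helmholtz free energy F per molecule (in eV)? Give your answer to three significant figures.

Eᵢ/kT = 0, 4.5700.
Z = Σ e^(−Eᵢ/kT) = e^(−0) + e^(−4.5700) = 1.0000 + 0.010358 = 1.0104.
F = −kT ln Z = −0.100 × ln(1.0104) = −0.100 × 0.010346 = -0.00103 eV.

-0.00103 eV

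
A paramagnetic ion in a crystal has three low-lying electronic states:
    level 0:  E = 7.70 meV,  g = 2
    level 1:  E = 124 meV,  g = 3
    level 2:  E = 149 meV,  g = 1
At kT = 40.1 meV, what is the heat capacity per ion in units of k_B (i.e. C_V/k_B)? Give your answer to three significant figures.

0.729

Eᵢ/kT = 0.19202, 3.0923, 3.7157.
Z = Σ gᵢe^(−Eᵢ/kT) = 2·e^(−0.19202) + 3·e^(−3.0923) + 1·e^(−3.7157) = 1.6506 + 0.13619 + 0.024338 = 1.8111.
⟨E⟩ = 18.344 meV, ⟨E²⟩ = 1508.6 meV².
C_V/k_B = (⟨E²⟩ − ⟨E⟩²)/(kT)² = (1508.6 − 336.50)/1608.0 = 0.729.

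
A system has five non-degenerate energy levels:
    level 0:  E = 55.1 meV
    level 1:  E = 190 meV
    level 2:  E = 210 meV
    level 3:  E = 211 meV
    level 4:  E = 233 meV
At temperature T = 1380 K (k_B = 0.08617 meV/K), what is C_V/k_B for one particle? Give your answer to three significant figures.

k_BT = 0.08617 × 1380 K = 118.91 meV.
Eᵢ/kT = 0.46338, 1.5978, 1.7660, 1.7745, 1.9595.
Z = Σ e^(−Eᵢ/kT) = e^(−0.46338) + e^(−1.5978) + e^(−1.7660) + e^(−1.7745) + e^(−1.9595) = 0.62915 + 0.20234 + 0.17102 + 0.16957 + 0.14093 = 1.3130.
⟨E⟩ = 135.29 meV, ⟨E²⟩ = 24339 meV².
C_V/k_B = (⟨E²⟩ − ⟨E⟩²)/(kT)² = (24339 − 18303)/14140 = 0.427.

0.427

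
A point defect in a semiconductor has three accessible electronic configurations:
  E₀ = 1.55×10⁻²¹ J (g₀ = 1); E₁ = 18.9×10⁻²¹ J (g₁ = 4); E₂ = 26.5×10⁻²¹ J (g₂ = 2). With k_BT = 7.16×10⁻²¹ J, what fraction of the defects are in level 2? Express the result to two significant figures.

0.043

Eᵢ/kT = 0.2165, 2.640, 3.701.
Z = Σ gᵢe^(−Eᵢ/kT) = 1·e^(−0.2165) + 4·e^(−2.640) + 2·e^(−3.701) = 0.8053 + 0.2854 + 0.04940 = 1.140.
P₂ = g₂ e^(−E₂/kT) / Z = 0.04940/1.140 = 0.043.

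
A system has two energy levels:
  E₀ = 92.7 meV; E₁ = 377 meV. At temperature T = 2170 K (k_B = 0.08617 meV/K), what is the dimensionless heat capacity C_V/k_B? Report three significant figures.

0.340

k_BT = 0.08617 × 2170 K = 186.99 meV.
Eᵢ/kT = 0.49575, 2.0162.
Z = Σ e^(−Eᵢ/kT) = e^(−0.49575) + e^(−2.0162) = 0.60911 + 0.13316 = 0.74227.
⟨E⟩ = 143.70 meV, ⟨E²⟩ = 32549 meV².
C_V/k_B = (⟨E²⟩ − ⟨E⟩²)/(kT)² = (32549 − 20650)/34965 = 0.340.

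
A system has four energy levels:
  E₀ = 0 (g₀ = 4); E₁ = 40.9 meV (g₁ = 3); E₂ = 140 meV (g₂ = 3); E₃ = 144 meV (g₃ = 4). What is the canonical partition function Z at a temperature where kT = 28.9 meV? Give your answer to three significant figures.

Eᵢ/kT = 0, 1.4152, 4.8443, 4.9827.
Z = Σ gᵢe^(−Eᵢ/kT) = 4·e^(−0) + 3·e^(−1.4152) + 3·e^(−4.8443) + 4·e^(−4.9827) = 4.0000 + 0.72863 + 0.023619 + 0.027422 = 4.7797.

Z = 4.78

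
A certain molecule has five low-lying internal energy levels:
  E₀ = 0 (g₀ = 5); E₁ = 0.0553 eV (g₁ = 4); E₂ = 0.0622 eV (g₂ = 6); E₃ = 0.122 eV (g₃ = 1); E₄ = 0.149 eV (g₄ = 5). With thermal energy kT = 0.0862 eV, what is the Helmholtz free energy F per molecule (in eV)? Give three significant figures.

Eᵢ/kT = 0, 0.64153, 0.72158, 1.4153, 1.7285.
Z = Σ gᵢe^(−Eᵢ/kT) = 5·e^(−0) + 4·e^(−0.64153) + 6·e^(−0.72158) + 1·e^(−1.4153) + 5·e^(−1.7285) = 5.0000 + 2.1059 + 2.9159 + 0.24285 + 0.88775 = 11.152.
F = −kT ln Z = −0.0862 × ln(11.152) = −0.0862 × 2.4116 = -0.208 eV.

-0.208 eV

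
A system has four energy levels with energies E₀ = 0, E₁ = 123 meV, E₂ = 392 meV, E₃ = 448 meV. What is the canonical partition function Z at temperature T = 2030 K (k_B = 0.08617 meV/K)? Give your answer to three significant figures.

Z = 1.68

k_BT = 0.08617 × 2030 K = 174.93 meV.
Eᵢ/kT = 0, 0.70314, 2.2409, 2.5610.
Z = Σ e^(−Eᵢ/kT) = e^(−0) + e^(−0.70314) + e^(−2.2409) + e^(−2.5610) = 1.0000 + 0.49503 + 0.10636 + 0.077227 = 1.6786.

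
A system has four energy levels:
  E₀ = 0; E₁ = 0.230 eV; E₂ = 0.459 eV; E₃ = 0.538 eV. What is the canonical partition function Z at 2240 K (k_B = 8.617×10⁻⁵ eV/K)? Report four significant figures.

Z = 1.458

k_BT = 8.617×10⁻⁵ × 2240 K = 0.193021 eV.
Eᵢ/kT = 0, 1.19158, 2.37798, 2.78726.
Z = Σ e^(−Eᵢ/kT) = e^(−0) + e^(−1.19158) + e^(−2.37798) + e^(−2.78726) = 1.00000 + 0.303741 + 0.0927377 + 0.0615897 = 1.45807.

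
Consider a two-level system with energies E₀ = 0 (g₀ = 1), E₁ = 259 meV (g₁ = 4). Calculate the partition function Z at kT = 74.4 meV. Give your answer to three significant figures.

Z = 1.12

Eᵢ/kT = 0, 3.4812.
Z = Σ gᵢe^(−Eᵢ/kT) = 1·e^(−0) + 4·e^(−3.4812) = 1.0000 + 0.12308 = 1.1231.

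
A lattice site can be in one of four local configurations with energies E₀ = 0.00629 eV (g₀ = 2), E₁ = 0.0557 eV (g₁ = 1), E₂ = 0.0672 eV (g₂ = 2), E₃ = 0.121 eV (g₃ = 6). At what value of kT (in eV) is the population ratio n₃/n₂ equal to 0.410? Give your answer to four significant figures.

0.02703 eV

n₃/n₂ = (g₃/g₂) exp[−(E₃−E₂)/kT] = 0.410.
⇒ (E₃−E₂)/kT = ln((6/2)/0.410) = ln(7.31707) = 1.99021.
kT = 0.0538 eV / 1.99021 = 0.02703 eV.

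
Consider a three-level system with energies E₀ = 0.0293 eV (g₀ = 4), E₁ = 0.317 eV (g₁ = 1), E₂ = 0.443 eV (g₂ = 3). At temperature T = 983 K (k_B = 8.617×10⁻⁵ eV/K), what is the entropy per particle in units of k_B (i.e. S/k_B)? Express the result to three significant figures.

1.46

k_BT = 8.617×10⁻⁵ × 983 K = 0.084705 eV.
Eᵢ/kT = 0.34591, 3.7424, 5.2299.
Z = Σ gᵢe^(−Eᵢ/kT) = 4·e^(−0.34591) + 1·e^(−3.7424) + 3·e^(−5.2299) = 2.8303 + 0.023697 + 0.016062 = 2.8701.
⟨E⟩ = Σ EᵢPᵢ = 0.033990 eV.
S/k_B = ln Z + ⟨E⟩/kT = ln(2.8701) + 0.033990/0.084705 = 1.0543 + 0.40128 = 1.46.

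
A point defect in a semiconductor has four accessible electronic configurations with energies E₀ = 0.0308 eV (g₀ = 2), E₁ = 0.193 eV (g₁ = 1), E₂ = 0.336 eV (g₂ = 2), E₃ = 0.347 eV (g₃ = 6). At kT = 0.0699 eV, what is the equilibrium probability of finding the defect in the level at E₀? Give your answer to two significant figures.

Eᵢ/kT = 0.4406, 2.761, 4.807, 4.964.
Z = Σ gᵢe^(−Eᵢ/kT) = 2·e^(−0.4406) + 1·e^(−2.761) + 2·e^(−4.807) + 6·e^(−4.964) = 1.287 + 0.06323 + 0.01634 + 0.04191 = 1.408.
P₀ = g₀ e^(−E₀/kT) / Z = 1.287/1.408 = 0.91.

0.91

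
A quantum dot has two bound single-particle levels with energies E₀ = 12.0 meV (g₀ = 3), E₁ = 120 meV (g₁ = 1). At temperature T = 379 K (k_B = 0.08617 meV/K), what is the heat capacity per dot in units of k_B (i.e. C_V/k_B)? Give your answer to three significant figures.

0.130

k_BT = 0.08617 × 379 K = 32.658 meV.
Eᵢ/kT = 0.36744, 3.6744.
Z = Σ gᵢe^(−Eᵢ/kT) = 3·e^(−0.36744) + 1·e^(−3.6744) = 2.0775 + 0.025365 = 2.1029.
⟨E⟩ = 13.302 meV, ⟨E²⟩ = 315.95 meV².
C_V/k_B = (⟨E²⟩ − ⟨E⟩²)/(kT)² = (315.95 − 176.94)/1066.5 = 0.130.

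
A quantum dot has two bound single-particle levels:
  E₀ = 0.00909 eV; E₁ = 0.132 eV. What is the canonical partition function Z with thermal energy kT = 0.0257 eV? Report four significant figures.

Eᵢ/kT = 0.353696, 5.13619.
Z = Σ e^(−Eᵢ/kT) = e^(−0.353696) + e^(−5.13619) = 0.702088 + 0.00588005 = 0.707968.

Z = 0.7080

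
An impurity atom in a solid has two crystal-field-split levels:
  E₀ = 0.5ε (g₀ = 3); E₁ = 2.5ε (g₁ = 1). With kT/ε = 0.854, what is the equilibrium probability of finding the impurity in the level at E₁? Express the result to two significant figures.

0.031

Eᵢ/kT = 0.5855, 2.927.
Z = Σ gᵢe^(−Eᵢ/kT) = 3·e^(−0.5855) + 1·e^(−2.927) = 1.670 + 0.05356 = 1.724.
P₁ = g₁ e^(−E₁/kT) / Z = 0.05356/1.724 = 0.031.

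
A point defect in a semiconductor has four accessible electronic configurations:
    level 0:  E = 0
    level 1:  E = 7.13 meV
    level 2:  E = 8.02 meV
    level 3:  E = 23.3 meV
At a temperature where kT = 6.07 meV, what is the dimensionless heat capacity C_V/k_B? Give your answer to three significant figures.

0.507

Eᵢ/kT = 0, 1.1746, 1.3213, 3.8386.
Z = Σ e^(−Eᵢ/kT) = e^(−0) + e^(−1.1746) + e^(−1.3213) + e^(−3.8386) = 1.0000 + 0.30894 + 0.26679 + 0.021524 = 1.5973.
⟨E⟩ = 3.0326 meV, ⟨E²⟩ = 27.891 meV².
C_V/k_B = (⟨E²⟩ − ⟨E⟩²)/(kT)² = (27.891 − 9.1967)/36.845 = 0.507.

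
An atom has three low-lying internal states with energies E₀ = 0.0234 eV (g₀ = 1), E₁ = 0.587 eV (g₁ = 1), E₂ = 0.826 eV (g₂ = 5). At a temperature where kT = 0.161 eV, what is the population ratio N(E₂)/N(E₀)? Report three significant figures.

n₂/n₀ = (g₂/g₀) exp[−(E₂−E₀)/kT] = (5/1) × exp(−(0.8026 eV)/(0.161 eV)) = (5/1) × exp(-4.9851) = 0.0342.

0.0342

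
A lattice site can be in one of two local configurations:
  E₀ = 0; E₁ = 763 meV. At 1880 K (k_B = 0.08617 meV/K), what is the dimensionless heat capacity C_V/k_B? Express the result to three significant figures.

k_BT = 0.08617 × 1880 K = 162.00 meV.
Eᵢ/kT = 0, 4.7099.
Z = Σ e^(−Eᵢ/kT) = e^(−0) + e^(−4.7099) = 1.0000 + 0.0090057 = 1.0090.
⟨E⟩ = 6.8101 meV, ⟨E²⟩ = 5196.1 meV².
C_V/k_B = (⟨E²⟩ − ⟨E⟩²)/(kT)² = (5196.1 − 46.377)/26244 = 0.196.

0.196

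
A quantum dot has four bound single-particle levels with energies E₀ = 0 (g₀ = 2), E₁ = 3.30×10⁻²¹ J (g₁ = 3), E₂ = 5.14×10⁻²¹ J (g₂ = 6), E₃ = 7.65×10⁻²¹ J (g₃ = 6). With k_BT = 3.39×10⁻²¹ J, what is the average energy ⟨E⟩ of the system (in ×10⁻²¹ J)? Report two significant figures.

3.0 ×10⁻²¹ J

Eᵢ/kT = 0, 0.9735, 1.516, 2.257.
Z = Σ gᵢe^(−Eᵢ/kT) = 2·e^(−0) + 3·e^(−0.9735) + 6·e^(−1.516) + 6·e^(−2.257) = 2.000 + 1.133 + 1.318 + 0.6280 = 5.079.
⟨E⟩ = Σ Eᵢ gᵢe^(−Eᵢ/kT) / Z = (0·2.000 + 3.30·1.133 + 5.14·1.318 + 7.65·0.6280) / 5.079 = 3.0 ×10⁻²¹ J.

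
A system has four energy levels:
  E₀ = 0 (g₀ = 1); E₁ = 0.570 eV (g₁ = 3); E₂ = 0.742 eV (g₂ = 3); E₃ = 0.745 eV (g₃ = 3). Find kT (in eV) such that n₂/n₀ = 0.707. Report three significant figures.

0.513 eV

n₂/n₀ = (g₂/g₀) exp[−(E₂−E₀)/kT] = 0.707.
⇒ (E₂−E₀)/kT = ln((3/1)/0.707) = ln(4.2433) = 1.4453.
kT = 0.742 eV / 1.4453 = 0.513 eV.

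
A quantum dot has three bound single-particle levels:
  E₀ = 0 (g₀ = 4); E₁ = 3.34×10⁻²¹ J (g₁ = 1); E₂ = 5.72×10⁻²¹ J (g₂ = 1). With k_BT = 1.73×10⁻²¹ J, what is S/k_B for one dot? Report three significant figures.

Eᵢ/kT = 0, 1.9306, 3.3064.
Z = Σ gᵢe^(−Eᵢ/kT) = 4·e^(−0) + 1·e^(−1.9306) + 1·e^(−3.3064) = 4.0000 + 0.14506 + 0.036648 = 4.1817.
⟨E⟩ = Σ EᵢPᵢ = 0.16599 ×10⁻²¹ J.
S/k_B = ln Z + ⟨E⟩/kT = ln(4.1817) + 0.16599/1.73 = 1.4307 + 0.095948 = 1.53.

1.53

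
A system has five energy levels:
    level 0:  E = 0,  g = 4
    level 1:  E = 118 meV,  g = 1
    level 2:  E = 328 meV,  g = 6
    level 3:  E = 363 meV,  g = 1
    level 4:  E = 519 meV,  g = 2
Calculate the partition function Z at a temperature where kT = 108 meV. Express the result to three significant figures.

Eᵢ/kT = 0, 1.0926, 3.0370, 3.3611, 4.8056.
Z = Σ gᵢe^(−Eᵢ/kT) = 4·e^(−0) + 1·e^(−1.0926) + 6·e^(−3.0370) + 1·e^(−3.3611) + 2·e^(−4.8056) = 4.0000 + 0.33534 + 0.28787 + 0.034697 + 0.016368 = 4.6743.

Z = 4.67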